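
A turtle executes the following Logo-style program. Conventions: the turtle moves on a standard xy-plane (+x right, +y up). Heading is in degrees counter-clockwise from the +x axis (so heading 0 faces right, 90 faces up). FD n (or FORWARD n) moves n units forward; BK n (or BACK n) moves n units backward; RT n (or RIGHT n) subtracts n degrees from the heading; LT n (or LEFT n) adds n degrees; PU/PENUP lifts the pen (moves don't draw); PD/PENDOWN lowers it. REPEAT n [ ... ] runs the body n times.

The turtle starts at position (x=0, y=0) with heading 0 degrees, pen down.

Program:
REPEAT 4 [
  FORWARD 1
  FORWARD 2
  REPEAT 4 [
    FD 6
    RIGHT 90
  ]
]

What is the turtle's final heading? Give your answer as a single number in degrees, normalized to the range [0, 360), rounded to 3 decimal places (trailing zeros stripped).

Answer: 0

Derivation:
Executing turtle program step by step:
Start: pos=(0,0), heading=0, pen down
REPEAT 4 [
  -- iteration 1/4 --
  FD 1: (0,0) -> (1,0) [heading=0, draw]
  FD 2: (1,0) -> (3,0) [heading=0, draw]
  REPEAT 4 [
    -- iteration 1/4 --
    FD 6: (3,0) -> (9,0) [heading=0, draw]
    RT 90: heading 0 -> 270
    -- iteration 2/4 --
    FD 6: (9,0) -> (9,-6) [heading=270, draw]
    RT 90: heading 270 -> 180
    -- iteration 3/4 --
    FD 6: (9,-6) -> (3,-6) [heading=180, draw]
    RT 90: heading 180 -> 90
    -- iteration 4/4 --
    FD 6: (3,-6) -> (3,0) [heading=90, draw]
    RT 90: heading 90 -> 0
  ]
  -- iteration 2/4 --
  FD 1: (3,0) -> (4,0) [heading=0, draw]
  FD 2: (4,0) -> (6,0) [heading=0, draw]
  REPEAT 4 [
    -- iteration 1/4 --
    FD 6: (6,0) -> (12,0) [heading=0, draw]
    RT 90: heading 0 -> 270
    -- iteration 2/4 --
    FD 6: (12,0) -> (12,-6) [heading=270, draw]
    RT 90: heading 270 -> 180
    -- iteration 3/4 --
    FD 6: (12,-6) -> (6,-6) [heading=180, draw]
    RT 90: heading 180 -> 90
    -- iteration 4/4 --
    FD 6: (6,-6) -> (6,0) [heading=90, draw]
    RT 90: heading 90 -> 0
  ]
  -- iteration 3/4 --
  FD 1: (6,0) -> (7,0) [heading=0, draw]
  FD 2: (7,0) -> (9,0) [heading=0, draw]
  REPEAT 4 [
    -- iteration 1/4 --
    FD 6: (9,0) -> (15,0) [heading=0, draw]
    RT 90: heading 0 -> 270
    -- iteration 2/4 --
    FD 6: (15,0) -> (15,-6) [heading=270, draw]
    RT 90: heading 270 -> 180
    -- iteration 3/4 --
    FD 6: (15,-6) -> (9,-6) [heading=180, draw]
    RT 90: heading 180 -> 90
    -- iteration 4/4 --
    FD 6: (9,-6) -> (9,0) [heading=90, draw]
    RT 90: heading 90 -> 0
  ]
  -- iteration 4/4 --
  FD 1: (9,0) -> (10,0) [heading=0, draw]
  FD 2: (10,0) -> (12,0) [heading=0, draw]
  REPEAT 4 [
    -- iteration 1/4 --
    FD 6: (12,0) -> (18,0) [heading=0, draw]
    RT 90: heading 0 -> 270
    -- iteration 2/4 --
    FD 6: (18,0) -> (18,-6) [heading=270, draw]
    RT 90: heading 270 -> 180
    -- iteration 3/4 --
    FD 6: (18,-6) -> (12,-6) [heading=180, draw]
    RT 90: heading 180 -> 90
    -- iteration 4/4 --
    FD 6: (12,-6) -> (12,0) [heading=90, draw]
    RT 90: heading 90 -> 0
  ]
]
Final: pos=(12,0), heading=0, 24 segment(s) drawn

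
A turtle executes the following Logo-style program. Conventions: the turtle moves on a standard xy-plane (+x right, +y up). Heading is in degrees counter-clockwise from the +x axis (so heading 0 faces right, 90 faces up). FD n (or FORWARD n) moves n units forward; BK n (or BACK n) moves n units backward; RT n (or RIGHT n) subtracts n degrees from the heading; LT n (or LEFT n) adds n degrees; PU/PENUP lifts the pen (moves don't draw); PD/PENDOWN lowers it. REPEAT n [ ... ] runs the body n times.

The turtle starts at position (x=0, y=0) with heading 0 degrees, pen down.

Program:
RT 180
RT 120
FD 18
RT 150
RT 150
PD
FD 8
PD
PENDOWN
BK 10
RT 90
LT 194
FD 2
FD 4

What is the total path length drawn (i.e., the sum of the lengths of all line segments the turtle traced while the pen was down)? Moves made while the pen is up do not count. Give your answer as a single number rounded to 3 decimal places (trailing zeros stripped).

Answer: 42

Derivation:
Executing turtle program step by step:
Start: pos=(0,0), heading=0, pen down
RT 180: heading 0 -> 180
RT 120: heading 180 -> 60
FD 18: (0,0) -> (9,15.588) [heading=60, draw]
RT 150: heading 60 -> 270
RT 150: heading 270 -> 120
PD: pen down
FD 8: (9,15.588) -> (5,22.517) [heading=120, draw]
PD: pen down
PD: pen down
BK 10: (5,22.517) -> (10,13.856) [heading=120, draw]
RT 90: heading 120 -> 30
LT 194: heading 30 -> 224
FD 2: (10,13.856) -> (8.561,12.467) [heading=224, draw]
FD 4: (8.561,12.467) -> (5.684,9.688) [heading=224, draw]
Final: pos=(5.684,9.688), heading=224, 5 segment(s) drawn

Segment lengths:
  seg 1: (0,0) -> (9,15.588), length = 18
  seg 2: (9,15.588) -> (5,22.517), length = 8
  seg 3: (5,22.517) -> (10,13.856), length = 10
  seg 4: (10,13.856) -> (8.561,12.467), length = 2
  seg 5: (8.561,12.467) -> (5.684,9.688), length = 4
Total = 42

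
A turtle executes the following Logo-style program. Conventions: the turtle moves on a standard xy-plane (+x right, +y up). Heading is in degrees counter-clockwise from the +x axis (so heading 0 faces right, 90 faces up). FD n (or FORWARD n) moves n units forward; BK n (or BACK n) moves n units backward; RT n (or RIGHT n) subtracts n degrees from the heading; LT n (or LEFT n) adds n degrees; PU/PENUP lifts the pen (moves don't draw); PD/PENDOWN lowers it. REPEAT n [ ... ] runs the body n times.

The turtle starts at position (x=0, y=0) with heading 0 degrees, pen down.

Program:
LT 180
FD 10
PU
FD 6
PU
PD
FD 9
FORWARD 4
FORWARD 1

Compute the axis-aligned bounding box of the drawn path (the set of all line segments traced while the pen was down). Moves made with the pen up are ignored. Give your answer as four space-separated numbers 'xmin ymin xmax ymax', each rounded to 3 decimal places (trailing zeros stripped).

Answer: -30 0 0 0

Derivation:
Executing turtle program step by step:
Start: pos=(0,0), heading=0, pen down
LT 180: heading 0 -> 180
FD 10: (0,0) -> (-10,0) [heading=180, draw]
PU: pen up
FD 6: (-10,0) -> (-16,0) [heading=180, move]
PU: pen up
PD: pen down
FD 9: (-16,0) -> (-25,0) [heading=180, draw]
FD 4: (-25,0) -> (-29,0) [heading=180, draw]
FD 1: (-29,0) -> (-30,0) [heading=180, draw]
Final: pos=(-30,0), heading=180, 4 segment(s) drawn

Segment endpoints: x in {-30, -29, -25, -16, -10, 0}, y in {0, 0, 0, 0, 0, 0}
xmin=-30, ymin=0, xmax=0, ymax=0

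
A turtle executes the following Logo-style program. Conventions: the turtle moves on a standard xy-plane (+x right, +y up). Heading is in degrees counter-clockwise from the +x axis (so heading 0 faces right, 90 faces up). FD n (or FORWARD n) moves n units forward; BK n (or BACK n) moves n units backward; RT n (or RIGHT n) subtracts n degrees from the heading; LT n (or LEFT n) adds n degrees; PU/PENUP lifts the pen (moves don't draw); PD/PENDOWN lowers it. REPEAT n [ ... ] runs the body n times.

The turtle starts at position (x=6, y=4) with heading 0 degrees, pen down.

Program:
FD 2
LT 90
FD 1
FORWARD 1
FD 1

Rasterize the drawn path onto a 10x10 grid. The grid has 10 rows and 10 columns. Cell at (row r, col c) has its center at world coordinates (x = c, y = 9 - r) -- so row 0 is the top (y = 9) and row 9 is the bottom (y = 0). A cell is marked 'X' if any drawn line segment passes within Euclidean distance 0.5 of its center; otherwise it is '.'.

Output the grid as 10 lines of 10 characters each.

Segment 0: (6,4) -> (8,4)
Segment 1: (8,4) -> (8,5)
Segment 2: (8,5) -> (8,6)
Segment 3: (8,6) -> (8,7)

Answer: ..........
..........
........X.
........X.
........X.
......XXX.
..........
..........
..........
..........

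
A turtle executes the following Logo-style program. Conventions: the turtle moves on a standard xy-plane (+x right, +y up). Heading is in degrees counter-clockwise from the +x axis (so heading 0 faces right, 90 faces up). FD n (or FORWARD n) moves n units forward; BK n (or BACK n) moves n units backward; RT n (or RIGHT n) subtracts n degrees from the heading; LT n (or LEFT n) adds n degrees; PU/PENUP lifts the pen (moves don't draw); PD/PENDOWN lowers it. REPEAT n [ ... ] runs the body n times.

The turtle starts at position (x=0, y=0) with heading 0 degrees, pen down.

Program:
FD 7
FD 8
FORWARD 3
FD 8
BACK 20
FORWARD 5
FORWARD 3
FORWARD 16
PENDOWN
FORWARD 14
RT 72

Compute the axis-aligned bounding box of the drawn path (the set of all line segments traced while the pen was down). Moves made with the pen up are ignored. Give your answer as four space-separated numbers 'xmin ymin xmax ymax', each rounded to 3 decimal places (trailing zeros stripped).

Executing turtle program step by step:
Start: pos=(0,0), heading=0, pen down
FD 7: (0,0) -> (7,0) [heading=0, draw]
FD 8: (7,0) -> (15,0) [heading=0, draw]
FD 3: (15,0) -> (18,0) [heading=0, draw]
FD 8: (18,0) -> (26,0) [heading=0, draw]
BK 20: (26,0) -> (6,0) [heading=0, draw]
FD 5: (6,0) -> (11,0) [heading=0, draw]
FD 3: (11,0) -> (14,0) [heading=0, draw]
FD 16: (14,0) -> (30,0) [heading=0, draw]
PD: pen down
FD 14: (30,0) -> (44,0) [heading=0, draw]
RT 72: heading 0 -> 288
Final: pos=(44,0), heading=288, 9 segment(s) drawn

Segment endpoints: x in {0, 6, 7, 11, 14, 15, 18, 26, 30, 44}, y in {0}
xmin=0, ymin=0, xmax=44, ymax=0

Answer: 0 0 44 0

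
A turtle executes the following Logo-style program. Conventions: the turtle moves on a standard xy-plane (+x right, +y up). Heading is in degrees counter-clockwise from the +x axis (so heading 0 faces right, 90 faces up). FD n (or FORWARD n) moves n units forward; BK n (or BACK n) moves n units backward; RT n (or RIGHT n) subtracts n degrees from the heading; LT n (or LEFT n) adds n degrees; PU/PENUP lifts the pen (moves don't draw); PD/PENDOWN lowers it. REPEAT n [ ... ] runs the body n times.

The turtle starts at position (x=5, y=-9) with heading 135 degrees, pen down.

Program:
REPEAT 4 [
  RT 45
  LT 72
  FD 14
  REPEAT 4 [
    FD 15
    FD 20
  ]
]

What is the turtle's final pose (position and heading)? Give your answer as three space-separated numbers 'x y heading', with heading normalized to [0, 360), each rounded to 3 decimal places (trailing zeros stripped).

Answer: -488.07 -213.236 243

Derivation:
Executing turtle program step by step:
Start: pos=(5,-9), heading=135, pen down
REPEAT 4 [
  -- iteration 1/4 --
  RT 45: heading 135 -> 90
  LT 72: heading 90 -> 162
  FD 14: (5,-9) -> (-8.315,-4.674) [heading=162, draw]
  REPEAT 4 [
    -- iteration 1/4 --
    FD 15: (-8.315,-4.674) -> (-22.581,-0.039) [heading=162, draw]
    FD 20: (-22.581,-0.039) -> (-41.602,6.142) [heading=162, draw]
    -- iteration 2/4 --
    FD 15: (-41.602,6.142) -> (-55.868,10.777) [heading=162, draw]
    FD 20: (-55.868,10.777) -> (-74.889,16.957) [heading=162, draw]
    -- iteration 3/4 --
    FD 15: (-74.889,16.957) -> (-89.155,21.593) [heading=162, draw]
    FD 20: (-89.155,21.593) -> (-108.176,27.773) [heading=162, draw]
    -- iteration 4/4 --
    FD 15: (-108.176,27.773) -> (-122.442,32.408) [heading=162, draw]
    FD 20: (-122.442,32.408) -> (-141.463,38.589) [heading=162, draw]
  ]
  -- iteration 2/4 --
  RT 45: heading 162 -> 117
  LT 72: heading 117 -> 189
  FD 14: (-141.463,38.589) -> (-155.29,36.399) [heading=189, draw]
  REPEAT 4 [
    -- iteration 1/4 --
    FD 15: (-155.29,36.399) -> (-170.106,34.052) [heading=189, draw]
    FD 20: (-170.106,34.052) -> (-189.859,30.923) [heading=189, draw]
    -- iteration 2/4 --
    FD 15: (-189.859,30.923) -> (-204.675,28.577) [heading=189, draw]
    FD 20: (-204.675,28.577) -> (-224.429,25.448) [heading=189, draw]
    -- iteration 3/4 --
    FD 15: (-224.429,25.448) -> (-239.244,23.102) [heading=189, draw]
    FD 20: (-239.244,23.102) -> (-258.998,19.973) [heading=189, draw]
    -- iteration 4/4 --
    FD 15: (-258.998,19.973) -> (-273.813,17.626) [heading=189, draw]
    FD 20: (-273.813,17.626) -> (-293.567,14.498) [heading=189, draw]
  ]
  -- iteration 3/4 --
  RT 45: heading 189 -> 144
  LT 72: heading 144 -> 216
  FD 14: (-293.567,14.498) -> (-304.893,6.269) [heading=216, draw]
  REPEAT 4 [
    -- iteration 1/4 --
    FD 15: (-304.893,6.269) -> (-317.028,-2.548) [heading=216, draw]
    FD 20: (-317.028,-2.548) -> (-333.209,-14.304) [heading=216, draw]
    -- iteration 2/4 --
    FD 15: (-333.209,-14.304) -> (-345.344,-23.121) [heading=216, draw]
    FD 20: (-345.344,-23.121) -> (-361.524,-34.876) [heading=216, draw]
    -- iteration 3/4 --
    FD 15: (-361.524,-34.876) -> (-373.659,-43.693) [heading=216, draw]
    FD 20: (-373.659,-43.693) -> (-389.84,-55.449) [heading=216, draw]
    -- iteration 4/4 --
    FD 15: (-389.84,-55.449) -> (-401.975,-64.266) [heading=216, draw]
    FD 20: (-401.975,-64.266) -> (-418.155,-76.021) [heading=216, draw]
  ]
  -- iteration 4/4 --
  RT 45: heading 216 -> 171
  LT 72: heading 171 -> 243
  FD 14: (-418.155,-76.021) -> (-424.511,-88.495) [heading=243, draw]
  REPEAT 4 [
    -- iteration 1/4 --
    FD 15: (-424.511,-88.495) -> (-431.321,-101.86) [heading=243, draw]
    FD 20: (-431.321,-101.86) -> (-440.401,-119.681) [heading=243, draw]
    -- iteration 2/4 --
    FD 15: (-440.401,-119.681) -> (-447.211,-133.046) [heading=243, draw]
    FD 20: (-447.211,-133.046) -> (-456.291,-150.866) [heading=243, draw]
    -- iteration 3/4 --
    FD 15: (-456.291,-150.866) -> (-463.1,-164.231) [heading=243, draw]
    FD 20: (-463.1,-164.231) -> (-472.18,-182.051) [heading=243, draw]
    -- iteration 4/4 --
    FD 15: (-472.18,-182.051) -> (-478.99,-195.416) [heading=243, draw]
    FD 20: (-478.99,-195.416) -> (-488.07,-213.236) [heading=243, draw]
  ]
]
Final: pos=(-488.07,-213.236), heading=243, 36 segment(s) drawn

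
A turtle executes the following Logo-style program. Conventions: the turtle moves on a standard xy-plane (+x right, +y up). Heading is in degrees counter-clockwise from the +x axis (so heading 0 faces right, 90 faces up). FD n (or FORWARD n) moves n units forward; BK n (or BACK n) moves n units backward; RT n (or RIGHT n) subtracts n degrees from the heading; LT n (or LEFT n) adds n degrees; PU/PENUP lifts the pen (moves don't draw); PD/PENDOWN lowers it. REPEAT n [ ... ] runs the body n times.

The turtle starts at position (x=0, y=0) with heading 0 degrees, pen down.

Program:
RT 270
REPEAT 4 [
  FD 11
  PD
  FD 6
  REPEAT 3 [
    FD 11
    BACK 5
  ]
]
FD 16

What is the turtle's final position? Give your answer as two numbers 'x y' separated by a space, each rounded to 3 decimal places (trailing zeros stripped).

Answer: 0 156

Derivation:
Executing turtle program step by step:
Start: pos=(0,0), heading=0, pen down
RT 270: heading 0 -> 90
REPEAT 4 [
  -- iteration 1/4 --
  FD 11: (0,0) -> (0,11) [heading=90, draw]
  PD: pen down
  FD 6: (0,11) -> (0,17) [heading=90, draw]
  REPEAT 3 [
    -- iteration 1/3 --
    FD 11: (0,17) -> (0,28) [heading=90, draw]
    BK 5: (0,28) -> (0,23) [heading=90, draw]
    -- iteration 2/3 --
    FD 11: (0,23) -> (0,34) [heading=90, draw]
    BK 5: (0,34) -> (0,29) [heading=90, draw]
    -- iteration 3/3 --
    FD 11: (0,29) -> (0,40) [heading=90, draw]
    BK 5: (0,40) -> (0,35) [heading=90, draw]
  ]
  -- iteration 2/4 --
  FD 11: (0,35) -> (0,46) [heading=90, draw]
  PD: pen down
  FD 6: (0,46) -> (0,52) [heading=90, draw]
  REPEAT 3 [
    -- iteration 1/3 --
    FD 11: (0,52) -> (0,63) [heading=90, draw]
    BK 5: (0,63) -> (0,58) [heading=90, draw]
    -- iteration 2/3 --
    FD 11: (0,58) -> (0,69) [heading=90, draw]
    BK 5: (0,69) -> (0,64) [heading=90, draw]
    -- iteration 3/3 --
    FD 11: (0,64) -> (0,75) [heading=90, draw]
    BK 5: (0,75) -> (0,70) [heading=90, draw]
  ]
  -- iteration 3/4 --
  FD 11: (0,70) -> (0,81) [heading=90, draw]
  PD: pen down
  FD 6: (0,81) -> (0,87) [heading=90, draw]
  REPEAT 3 [
    -- iteration 1/3 --
    FD 11: (0,87) -> (0,98) [heading=90, draw]
    BK 5: (0,98) -> (0,93) [heading=90, draw]
    -- iteration 2/3 --
    FD 11: (0,93) -> (0,104) [heading=90, draw]
    BK 5: (0,104) -> (0,99) [heading=90, draw]
    -- iteration 3/3 --
    FD 11: (0,99) -> (0,110) [heading=90, draw]
    BK 5: (0,110) -> (0,105) [heading=90, draw]
  ]
  -- iteration 4/4 --
  FD 11: (0,105) -> (0,116) [heading=90, draw]
  PD: pen down
  FD 6: (0,116) -> (0,122) [heading=90, draw]
  REPEAT 3 [
    -- iteration 1/3 --
    FD 11: (0,122) -> (0,133) [heading=90, draw]
    BK 5: (0,133) -> (0,128) [heading=90, draw]
    -- iteration 2/3 --
    FD 11: (0,128) -> (0,139) [heading=90, draw]
    BK 5: (0,139) -> (0,134) [heading=90, draw]
    -- iteration 3/3 --
    FD 11: (0,134) -> (0,145) [heading=90, draw]
    BK 5: (0,145) -> (0,140) [heading=90, draw]
  ]
]
FD 16: (0,140) -> (0,156) [heading=90, draw]
Final: pos=(0,156), heading=90, 33 segment(s) drawn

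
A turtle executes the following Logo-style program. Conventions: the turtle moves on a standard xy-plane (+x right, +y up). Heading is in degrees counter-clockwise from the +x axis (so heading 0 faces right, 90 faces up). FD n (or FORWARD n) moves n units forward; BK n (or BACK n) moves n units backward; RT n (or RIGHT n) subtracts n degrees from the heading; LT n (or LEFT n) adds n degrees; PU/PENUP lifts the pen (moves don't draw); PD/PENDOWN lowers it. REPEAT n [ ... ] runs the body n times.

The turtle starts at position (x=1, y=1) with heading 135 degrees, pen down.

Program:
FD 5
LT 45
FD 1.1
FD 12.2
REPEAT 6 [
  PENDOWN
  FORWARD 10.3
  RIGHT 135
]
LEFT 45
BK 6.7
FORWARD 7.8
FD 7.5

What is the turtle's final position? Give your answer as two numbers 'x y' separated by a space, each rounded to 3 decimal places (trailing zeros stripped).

Answer: -29.2 7.6

Derivation:
Executing turtle program step by step:
Start: pos=(1,1), heading=135, pen down
FD 5: (1,1) -> (-2.536,4.536) [heading=135, draw]
LT 45: heading 135 -> 180
FD 1.1: (-2.536,4.536) -> (-3.636,4.536) [heading=180, draw]
FD 12.2: (-3.636,4.536) -> (-15.836,4.536) [heading=180, draw]
REPEAT 6 [
  -- iteration 1/6 --
  PD: pen down
  FD 10.3: (-15.836,4.536) -> (-26.136,4.536) [heading=180, draw]
  RT 135: heading 180 -> 45
  -- iteration 2/6 --
  PD: pen down
  FD 10.3: (-26.136,4.536) -> (-18.852,11.819) [heading=45, draw]
  RT 135: heading 45 -> 270
  -- iteration 3/6 --
  PD: pen down
  FD 10.3: (-18.852,11.819) -> (-18.852,1.519) [heading=270, draw]
  RT 135: heading 270 -> 135
  -- iteration 4/6 --
  PD: pen down
  FD 10.3: (-18.852,1.519) -> (-26.136,8.802) [heading=135, draw]
  RT 135: heading 135 -> 0
  -- iteration 5/6 --
  PD: pen down
  FD 10.3: (-26.136,8.802) -> (-15.836,8.802) [heading=0, draw]
  RT 135: heading 0 -> 225
  -- iteration 6/6 --
  PD: pen down
  FD 10.3: (-15.836,8.802) -> (-23.119,1.519) [heading=225, draw]
  RT 135: heading 225 -> 90
]
LT 45: heading 90 -> 135
BK 6.7: (-23.119,1.519) -> (-18.381,-3.219) [heading=135, draw]
FD 7.8: (-18.381,-3.219) -> (-23.897,2.297) [heading=135, draw]
FD 7.5: (-23.897,2.297) -> (-29.2,7.6) [heading=135, draw]
Final: pos=(-29.2,7.6), heading=135, 12 segment(s) drawn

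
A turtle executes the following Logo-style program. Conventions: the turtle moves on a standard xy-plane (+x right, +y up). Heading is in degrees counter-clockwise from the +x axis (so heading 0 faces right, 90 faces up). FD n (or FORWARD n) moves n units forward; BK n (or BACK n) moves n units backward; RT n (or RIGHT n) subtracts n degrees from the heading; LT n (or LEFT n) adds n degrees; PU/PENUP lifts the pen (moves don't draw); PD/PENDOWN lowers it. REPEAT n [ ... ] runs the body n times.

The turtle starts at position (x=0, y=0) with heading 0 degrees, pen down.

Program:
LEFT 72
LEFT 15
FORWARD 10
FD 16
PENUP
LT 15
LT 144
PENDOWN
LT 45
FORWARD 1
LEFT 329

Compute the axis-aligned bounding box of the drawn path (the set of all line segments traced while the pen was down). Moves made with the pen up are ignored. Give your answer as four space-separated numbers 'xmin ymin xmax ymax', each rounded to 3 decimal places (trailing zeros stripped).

Executing turtle program step by step:
Start: pos=(0,0), heading=0, pen down
LT 72: heading 0 -> 72
LT 15: heading 72 -> 87
FD 10: (0,0) -> (0.523,9.986) [heading=87, draw]
FD 16: (0.523,9.986) -> (1.361,25.964) [heading=87, draw]
PU: pen up
LT 15: heading 87 -> 102
LT 144: heading 102 -> 246
PD: pen down
LT 45: heading 246 -> 291
FD 1: (1.361,25.964) -> (1.719,25.031) [heading=291, draw]
LT 329: heading 291 -> 260
Final: pos=(1.719,25.031), heading=260, 3 segment(s) drawn

Segment endpoints: x in {0, 0.523, 1.361, 1.719}, y in {0, 9.986, 25.031, 25.964}
xmin=0, ymin=0, xmax=1.719, ymax=25.964

Answer: 0 0 1.719 25.964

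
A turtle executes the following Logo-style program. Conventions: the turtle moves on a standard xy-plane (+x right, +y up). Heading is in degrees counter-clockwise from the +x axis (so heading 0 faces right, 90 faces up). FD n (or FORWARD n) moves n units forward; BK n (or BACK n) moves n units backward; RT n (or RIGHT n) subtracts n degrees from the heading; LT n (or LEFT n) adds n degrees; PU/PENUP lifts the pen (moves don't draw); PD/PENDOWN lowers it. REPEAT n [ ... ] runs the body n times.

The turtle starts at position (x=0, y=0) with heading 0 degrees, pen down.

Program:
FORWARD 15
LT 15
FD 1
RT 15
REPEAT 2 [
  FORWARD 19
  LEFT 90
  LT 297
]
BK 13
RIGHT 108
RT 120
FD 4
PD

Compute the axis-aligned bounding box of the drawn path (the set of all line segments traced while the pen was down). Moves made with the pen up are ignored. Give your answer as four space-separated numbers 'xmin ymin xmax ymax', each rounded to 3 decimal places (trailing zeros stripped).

Executing turtle program step by step:
Start: pos=(0,0), heading=0, pen down
FD 15: (0,0) -> (15,0) [heading=0, draw]
LT 15: heading 0 -> 15
FD 1: (15,0) -> (15.966,0.259) [heading=15, draw]
RT 15: heading 15 -> 0
REPEAT 2 [
  -- iteration 1/2 --
  FD 19: (15.966,0.259) -> (34.966,0.259) [heading=0, draw]
  LT 90: heading 0 -> 90
  LT 297: heading 90 -> 27
  -- iteration 2/2 --
  FD 19: (34.966,0.259) -> (51.895,8.885) [heading=27, draw]
  LT 90: heading 27 -> 117
  LT 297: heading 117 -> 54
]
BK 13: (51.895,8.885) -> (44.254,-1.633) [heading=54, draw]
RT 108: heading 54 -> 306
RT 120: heading 306 -> 186
FD 4: (44.254,-1.633) -> (40.276,-2.051) [heading=186, draw]
PD: pen down
Final: pos=(40.276,-2.051), heading=186, 6 segment(s) drawn

Segment endpoints: x in {0, 15, 15.966, 34.966, 40.276, 44.254, 51.895}, y in {-2.051, -1.633, 0, 0.259, 8.885}
xmin=0, ymin=-2.051, xmax=51.895, ymax=8.885

Answer: 0 -2.051 51.895 8.885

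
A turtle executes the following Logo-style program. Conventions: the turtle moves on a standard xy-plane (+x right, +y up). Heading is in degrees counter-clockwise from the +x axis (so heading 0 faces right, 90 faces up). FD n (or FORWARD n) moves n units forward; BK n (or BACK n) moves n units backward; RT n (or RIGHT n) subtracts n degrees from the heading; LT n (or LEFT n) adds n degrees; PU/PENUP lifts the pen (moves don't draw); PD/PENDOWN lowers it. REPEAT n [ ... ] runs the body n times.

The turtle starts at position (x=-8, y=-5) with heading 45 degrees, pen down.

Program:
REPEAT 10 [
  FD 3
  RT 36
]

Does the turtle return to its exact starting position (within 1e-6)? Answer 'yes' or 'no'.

Executing turtle program step by step:
Start: pos=(-8,-5), heading=45, pen down
REPEAT 10 [
  -- iteration 1/10 --
  FD 3: (-8,-5) -> (-5.879,-2.879) [heading=45, draw]
  RT 36: heading 45 -> 9
  -- iteration 2/10 --
  FD 3: (-5.879,-2.879) -> (-2.916,-2.409) [heading=9, draw]
  RT 36: heading 9 -> 333
  -- iteration 3/10 --
  FD 3: (-2.916,-2.409) -> (-0.243,-3.771) [heading=333, draw]
  RT 36: heading 333 -> 297
  -- iteration 4/10 --
  FD 3: (-0.243,-3.771) -> (1.119,-6.444) [heading=297, draw]
  RT 36: heading 297 -> 261
  -- iteration 5/10 --
  FD 3: (1.119,-6.444) -> (0.65,-9.407) [heading=261, draw]
  RT 36: heading 261 -> 225
  -- iteration 6/10 --
  FD 3: (0.65,-9.407) -> (-1.471,-11.529) [heading=225, draw]
  RT 36: heading 225 -> 189
  -- iteration 7/10 --
  FD 3: (-1.471,-11.529) -> (-4.434,-11.998) [heading=189, draw]
  RT 36: heading 189 -> 153
  -- iteration 8/10 --
  FD 3: (-4.434,-11.998) -> (-7.107,-10.636) [heading=153, draw]
  RT 36: heading 153 -> 117
  -- iteration 9/10 --
  FD 3: (-7.107,-10.636) -> (-8.469,-7.963) [heading=117, draw]
  RT 36: heading 117 -> 81
  -- iteration 10/10 --
  FD 3: (-8.469,-7.963) -> (-8,-5) [heading=81, draw]
  RT 36: heading 81 -> 45
]
Final: pos=(-8,-5), heading=45, 10 segment(s) drawn

Start position: (-8, -5)
Final position: (-8, -5)
Distance = 0; < 1e-6 -> CLOSED

Answer: yes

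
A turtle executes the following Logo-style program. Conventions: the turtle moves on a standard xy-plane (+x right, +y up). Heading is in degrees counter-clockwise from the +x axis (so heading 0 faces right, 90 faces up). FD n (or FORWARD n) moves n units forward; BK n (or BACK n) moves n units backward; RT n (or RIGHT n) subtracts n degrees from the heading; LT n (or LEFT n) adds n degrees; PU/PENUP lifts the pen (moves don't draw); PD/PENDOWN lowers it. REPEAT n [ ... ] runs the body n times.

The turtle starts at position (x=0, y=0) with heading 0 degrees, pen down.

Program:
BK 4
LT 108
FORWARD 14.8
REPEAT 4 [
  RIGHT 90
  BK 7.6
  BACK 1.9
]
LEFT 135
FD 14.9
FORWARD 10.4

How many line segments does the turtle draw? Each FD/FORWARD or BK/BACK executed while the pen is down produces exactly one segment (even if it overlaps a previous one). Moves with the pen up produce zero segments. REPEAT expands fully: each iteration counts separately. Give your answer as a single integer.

Executing turtle program step by step:
Start: pos=(0,0), heading=0, pen down
BK 4: (0,0) -> (-4,0) [heading=0, draw]
LT 108: heading 0 -> 108
FD 14.8: (-4,0) -> (-8.573,14.076) [heading=108, draw]
REPEAT 4 [
  -- iteration 1/4 --
  RT 90: heading 108 -> 18
  BK 7.6: (-8.573,14.076) -> (-15.801,11.727) [heading=18, draw]
  BK 1.9: (-15.801,11.727) -> (-17.608,11.14) [heading=18, draw]
  -- iteration 2/4 --
  RT 90: heading 18 -> 288
  BK 7.6: (-17.608,11.14) -> (-19.957,18.368) [heading=288, draw]
  BK 1.9: (-19.957,18.368) -> (-20.544,20.175) [heading=288, draw]
  -- iteration 3/4 --
  RT 90: heading 288 -> 198
  BK 7.6: (-20.544,20.175) -> (-13.316,22.524) [heading=198, draw]
  BK 1.9: (-13.316,22.524) -> (-11.509,23.111) [heading=198, draw]
  -- iteration 4/4 --
  RT 90: heading 198 -> 108
  BK 7.6: (-11.509,23.111) -> (-9.161,15.883) [heading=108, draw]
  BK 1.9: (-9.161,15.883) -> (-8.573,14.076) [heading=108, draw]
]
LT 135: heading 108 -> 243
FD 14.9: (-8.573,14.076) -> (-15.338,0.8) [heading=243, draw]
FD 10.4: (-15.338,0.8) -> (-20.059,-8.467) [heading=243, draw]
Final: pos=(-20.059,-8.467), heading=243, 12 segment(s) drawn
Segments drawn: 12

Answer: 12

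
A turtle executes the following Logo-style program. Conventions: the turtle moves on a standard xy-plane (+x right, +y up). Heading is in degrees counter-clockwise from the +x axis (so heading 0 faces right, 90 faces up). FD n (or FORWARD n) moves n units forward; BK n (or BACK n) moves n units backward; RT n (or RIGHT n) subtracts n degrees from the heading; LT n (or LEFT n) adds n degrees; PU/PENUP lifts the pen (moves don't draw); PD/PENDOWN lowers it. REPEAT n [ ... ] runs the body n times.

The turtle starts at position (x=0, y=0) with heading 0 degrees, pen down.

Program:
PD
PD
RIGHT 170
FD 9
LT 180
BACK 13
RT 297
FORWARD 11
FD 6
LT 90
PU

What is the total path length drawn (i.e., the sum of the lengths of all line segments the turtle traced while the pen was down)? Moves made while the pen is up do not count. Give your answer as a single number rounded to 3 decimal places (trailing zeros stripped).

Answer: 39

Derivation:
Executing turtle program step by step:
Start: pos=(0,0), heading=0, pen down
PD: pen down
PD: pen down
RT 170: heading 0 -> 190
FD 9: (0,0) -> (-8.863,-1.563) [heading=190, draw]
LT 180: heading 190 -> 10
BK 13: (-8.863,-1.563) -> (-21.666,-3.82) [heading=10, draw]
RT 297: heading 10 -> 73
FD 11: (-21.666,-3.82) -> (-18.45,6.699) [heading=73, draw]
FD 6: (-18.45,6.699) -> (-16.695,12.437) [heading=73, draw]
LT 90: heading 73 -> 163
PU: pen up
Final: pos=(-16.695,12.437), heading=163, 4 segment(s) drawn

Segment lengths:
  seg 1: (0,0) -> (-8.863,-1.563), length = 9
  seg 2: (-8.863,-1.563) -> (-21.666,-3.82), length = 13
  seg 3: (-21.666,-3.82) -> (-18.45,6.699), length = 11
  seg 4: (-18.45,6.699) -> (-16.695,12.437), length = 6
Total = 39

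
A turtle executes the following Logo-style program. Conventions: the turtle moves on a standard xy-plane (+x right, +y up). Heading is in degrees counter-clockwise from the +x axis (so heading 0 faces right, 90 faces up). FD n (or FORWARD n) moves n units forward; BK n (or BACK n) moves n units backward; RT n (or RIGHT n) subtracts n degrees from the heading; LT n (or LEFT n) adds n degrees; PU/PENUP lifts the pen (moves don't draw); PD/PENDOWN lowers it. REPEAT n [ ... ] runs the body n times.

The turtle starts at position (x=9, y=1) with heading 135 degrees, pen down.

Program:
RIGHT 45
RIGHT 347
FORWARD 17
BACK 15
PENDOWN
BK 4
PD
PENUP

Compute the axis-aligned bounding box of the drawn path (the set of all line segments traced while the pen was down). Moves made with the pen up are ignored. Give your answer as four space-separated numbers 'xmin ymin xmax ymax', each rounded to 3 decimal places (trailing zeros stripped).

Answer: 5.176 -0.949 9.45 17.564

Derivation:
Executing turtle program step by step:
Start: pos=(9,1), heading=135, pen down
RT 45: heading 135 -> 90
RT 347: heading 90 -> 103
FD 17: (9,1) -> (5.176,17.564) [heading=103, draw]
BK 15: (5.176,17.564) -> (8.55,2.949) [heading=103, draw]
PD: pen down
BK 4: (8.55,2.949) -> (9.45,-0.949) [heading=103, draw]
PD: pen down
PU: pen up
Final: pos=(9.45,-0.949), heading=103, 3 segment(s) drawn

Segment endpoints: x in {5.176, 8.55, 9, 9.45}, y in {-0.949, 1, 2.949, 17.564}
xmin=5.176, ymin=-0.949, xmax=9.45, ymax=17.564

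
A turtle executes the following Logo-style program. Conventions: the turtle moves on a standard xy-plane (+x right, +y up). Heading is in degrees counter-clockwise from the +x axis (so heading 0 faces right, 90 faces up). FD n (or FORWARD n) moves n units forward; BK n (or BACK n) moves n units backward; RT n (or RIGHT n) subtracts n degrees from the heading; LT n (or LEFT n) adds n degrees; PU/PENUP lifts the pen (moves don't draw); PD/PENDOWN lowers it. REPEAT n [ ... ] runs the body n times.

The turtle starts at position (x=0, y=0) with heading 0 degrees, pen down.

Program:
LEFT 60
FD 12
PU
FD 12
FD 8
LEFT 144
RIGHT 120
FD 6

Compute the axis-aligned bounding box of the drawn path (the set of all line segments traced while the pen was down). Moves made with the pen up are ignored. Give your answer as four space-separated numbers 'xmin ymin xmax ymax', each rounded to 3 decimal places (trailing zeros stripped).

Answer: 0 0 6 10.392

Derivation:
Executing turtle program step by step:
Start: pos=(0,0), heading=0, pen down
LT 60: heading 0 -> 60
FD 12: (0,0) -> (6,10.392) [heading=60, draw]
PU: pen up
FD 12: (6,10.392) -> (12,20.785) [heading=60, move]
FD 8: (12,20.785) -> (16,27.713) [heading=60, move]
LT 144: heading 60 -> 204
RT 120: heading 204 -> 84
FD 6: (16,27.713) -> (16.627,33.68) [heading=84, move]
Final: pos=(16.627,33.68), heading=84, 1 segment(s) drawn

Segment endpoints: x in {0, 6}, y in {0, 10.392}
xmin=0, ymin=0, xmax=6, ymax=10.392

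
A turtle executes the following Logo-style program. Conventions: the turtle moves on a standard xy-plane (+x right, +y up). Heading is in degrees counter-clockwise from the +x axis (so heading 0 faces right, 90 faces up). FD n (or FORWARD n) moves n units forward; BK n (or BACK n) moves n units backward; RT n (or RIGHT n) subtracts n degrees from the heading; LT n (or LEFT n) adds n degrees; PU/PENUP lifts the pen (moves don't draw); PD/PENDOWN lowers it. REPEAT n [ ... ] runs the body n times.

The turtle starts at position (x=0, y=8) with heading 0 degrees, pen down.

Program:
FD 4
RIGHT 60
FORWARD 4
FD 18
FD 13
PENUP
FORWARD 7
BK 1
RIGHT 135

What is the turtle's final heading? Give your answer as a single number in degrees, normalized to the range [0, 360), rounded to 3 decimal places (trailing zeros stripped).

Answer: 165

Derivation:
Executing turtle program step by step:
Start: pos=(0,8), heading=0, pen down
FD 4: (0,8) -> (4,8) [heading=0, draw]
RT 60: heading 0 -> 300
FD 4: (4,8) -> (6,4.536) [heading=300, draw]
FD 18: (6,4.536) -> (15,-11.053) [heading=300, draw]
FD 13: (15,-11.053) -> (21.5,-22.311) [heading=300, draw]
PU: pen up
FD 7: (21.5,-22.311) -> (25,-28.373) [heading=300, move]
BK 1: (25,-28.373) -> (24.5,-27.507) [heading=300, move]
RT 135: heading 300 -> 165
Final: pos=(24.5,-27.507), heading=165, 4 segment(s) drawn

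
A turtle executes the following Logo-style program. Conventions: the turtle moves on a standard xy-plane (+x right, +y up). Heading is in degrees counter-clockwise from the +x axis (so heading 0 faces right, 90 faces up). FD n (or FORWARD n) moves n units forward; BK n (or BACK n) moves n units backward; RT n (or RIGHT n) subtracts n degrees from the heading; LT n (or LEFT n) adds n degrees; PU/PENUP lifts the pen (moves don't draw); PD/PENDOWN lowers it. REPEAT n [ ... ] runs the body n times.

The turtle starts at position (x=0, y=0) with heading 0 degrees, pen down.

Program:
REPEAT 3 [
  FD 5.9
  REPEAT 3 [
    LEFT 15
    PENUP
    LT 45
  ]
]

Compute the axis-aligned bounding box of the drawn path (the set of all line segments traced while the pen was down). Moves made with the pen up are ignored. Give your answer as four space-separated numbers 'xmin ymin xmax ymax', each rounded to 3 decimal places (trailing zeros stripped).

Executing turtle program step by step:
Start: pos=(0,0), heading=0, pen down
REPEAT 3 [
  -- iteration 1/3 --
  FD 5.9: (0,0) -> (5.9,0) [heading=0, draw]
  REPEAT 3 [
    -- iteration 1/3 --
    LT 15: heading 0 -> 15
    PU: pen up
    LT 45: heading 15 -> 60
    -- iteration 2/3 --
    LT 15: heading 60 -> 75
    PU: pen up
    LT 45: heading 75 -> 120
    -- iteration 3/3 --
    LT 15: heading 120 -> 135
    PU: pen up
    LT 45: heading 135 -> 180
  ]
  -- iteration 2/3 --
  FD 5.9: (5.9,0) -> (0,0) [heading=180, move]
  REPEAT 3 [
    -- iteration 1/3 --
    LT 15: heading 180 -> 195
    PU: pen up
    LT 45: heading 195 -> 240
    -- iteration 2/3 --
    LT 15: heading 240 -> 255
    PU: pen up
    LT 45: heading 255 -> 300
    -- iteration 3/3 --
    LT 15: heading 300 -> 315
    PU: pen up
    LT 45: heading 315 -> 0
  ]
  -- iteration 3/3 --
  FD 5.9: (0,0) -> (5.9,0) [heading=0, move]
  REPEAT 3 [
    -- iteration 1/3 --
    LT 15: heading 0 -> 15
    PU: pen up
    LT 45: heading 15 -> 60
    -- iteration 2/3 --
    LT 15: heading 60 -> 75
    PU: pen up
    LT 45: heading 75 -> 120
    -- iteration 3/3 --
    LT 15: heading 120 -> 135
    PU: pen up
    LT 45: heading 135 -> 180
  ]
]
Final: pos=(5.9,0), heading=180, 1 segment(s) drawn

Segment endpoints: x in {0, 5.9}, y in {0}
xmin=0, ymin=0, xmax=5.9, ymax=0

Answer: 0 0 5.9 0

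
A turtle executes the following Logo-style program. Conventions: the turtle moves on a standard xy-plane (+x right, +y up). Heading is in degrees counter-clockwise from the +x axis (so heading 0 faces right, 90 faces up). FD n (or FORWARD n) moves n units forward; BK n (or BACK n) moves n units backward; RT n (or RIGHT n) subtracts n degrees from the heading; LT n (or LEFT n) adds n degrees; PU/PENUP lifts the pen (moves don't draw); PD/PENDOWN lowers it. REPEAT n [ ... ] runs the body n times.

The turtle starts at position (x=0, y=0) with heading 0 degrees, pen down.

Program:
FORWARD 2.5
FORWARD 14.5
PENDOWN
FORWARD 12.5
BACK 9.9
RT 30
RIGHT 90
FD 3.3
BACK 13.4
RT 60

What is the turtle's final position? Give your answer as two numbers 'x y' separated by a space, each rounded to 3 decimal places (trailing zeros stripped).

Answer: 24.65 8.747

Derivation:
Executing turtle program step by step:
Start: pos=(0,0), heading=0, pen down
FD 2.5: (0,0) -> (2.5,0) [heading=0, draw]
FD 14.5: (2.5,0) -> (17,0) [heading=0, draw]
PD: pen down
FD 12.5: (17,0) -> (29.5,0) [heading=0, draw]
BK 9.9: (29.5,0) -> (19.6,0) [heading=0, draw]
RT 30: heading 0 -> 330
RT 90: heading 330 -> 240
FD 3.3: (19.6,0) -> (17.95,-2.858) [heading=240, draw]
BK 13.4: (17.95,-2.858) -> (24.65,8.747) [heading=240, draw]
RT 60: heading 240 -> 180
Final: pos=(24.65,8.747), heading=180, 6 segment(s) drawn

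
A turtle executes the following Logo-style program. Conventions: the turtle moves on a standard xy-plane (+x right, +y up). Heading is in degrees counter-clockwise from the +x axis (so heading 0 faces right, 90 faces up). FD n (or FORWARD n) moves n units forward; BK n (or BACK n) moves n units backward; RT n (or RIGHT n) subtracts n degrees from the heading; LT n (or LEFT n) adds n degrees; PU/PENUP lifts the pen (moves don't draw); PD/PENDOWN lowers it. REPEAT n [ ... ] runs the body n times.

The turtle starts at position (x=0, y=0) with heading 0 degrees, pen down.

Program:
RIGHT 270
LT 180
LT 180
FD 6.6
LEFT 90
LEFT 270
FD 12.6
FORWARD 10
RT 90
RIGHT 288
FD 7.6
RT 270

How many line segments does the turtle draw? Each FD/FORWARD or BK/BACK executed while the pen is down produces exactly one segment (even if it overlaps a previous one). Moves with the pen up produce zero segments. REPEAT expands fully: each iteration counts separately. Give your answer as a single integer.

Executing turtle program step by step:
Start: pos=(0,0), heading=0, pen down
RT 270: heading 0 -> 90
LT 180: heading 90 -> 270
LT 180: heading 270 -> 90
FD 6.6: (0,0) -> (0,6.6) [heading=90, draw]
LT 90: heading 90 -> 180
LT 270: heading 180 -> 90
FD 12.6: (0,6.6) -> (0,19.2) [heading=90, draw]
FD 10: (0,19.2) -> (0,29.2) [heading=90, draw]
RT 90: heading 90 -> 0
RT 288: heading 0 -> 72
FD 7.6: (0,29.2) -> (2.349,36.428) [heading=72, draw]
RT 270: heading 72 -> 162
Final: pos=(2.349,36.428), heading=162, 4 segment(s) drawn
Segments drawn: 4

Answer: 4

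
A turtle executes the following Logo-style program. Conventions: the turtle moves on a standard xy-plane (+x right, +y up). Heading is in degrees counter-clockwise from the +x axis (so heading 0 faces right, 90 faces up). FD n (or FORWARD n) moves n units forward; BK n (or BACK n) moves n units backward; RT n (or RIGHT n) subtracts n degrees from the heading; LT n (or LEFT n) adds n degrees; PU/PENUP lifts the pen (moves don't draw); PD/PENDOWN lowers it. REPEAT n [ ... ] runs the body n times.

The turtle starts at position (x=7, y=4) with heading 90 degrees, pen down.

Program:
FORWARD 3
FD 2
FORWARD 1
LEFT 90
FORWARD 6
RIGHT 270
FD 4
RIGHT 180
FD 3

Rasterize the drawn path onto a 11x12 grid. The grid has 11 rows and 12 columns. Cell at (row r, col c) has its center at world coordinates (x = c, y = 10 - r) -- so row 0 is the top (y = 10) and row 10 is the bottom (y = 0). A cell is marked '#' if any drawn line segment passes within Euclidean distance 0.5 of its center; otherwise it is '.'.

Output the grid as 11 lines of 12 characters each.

Answer: .#######....
.#.....#....
.#.....#....
.#.....#....
.#.....#....
.......#....
.......#....
............
............
............
............

Derivation:
Segment 0: (7,4) -> (7,7)
Segment 1: (7,7) -> (7,9)
Segment 2: (7,9) -> (7,10)
Segment 3: (7,10) -> (1,10)
Segment 4: (1,10) -> (1,6)
Segment 5: (1,6) -> (1,9)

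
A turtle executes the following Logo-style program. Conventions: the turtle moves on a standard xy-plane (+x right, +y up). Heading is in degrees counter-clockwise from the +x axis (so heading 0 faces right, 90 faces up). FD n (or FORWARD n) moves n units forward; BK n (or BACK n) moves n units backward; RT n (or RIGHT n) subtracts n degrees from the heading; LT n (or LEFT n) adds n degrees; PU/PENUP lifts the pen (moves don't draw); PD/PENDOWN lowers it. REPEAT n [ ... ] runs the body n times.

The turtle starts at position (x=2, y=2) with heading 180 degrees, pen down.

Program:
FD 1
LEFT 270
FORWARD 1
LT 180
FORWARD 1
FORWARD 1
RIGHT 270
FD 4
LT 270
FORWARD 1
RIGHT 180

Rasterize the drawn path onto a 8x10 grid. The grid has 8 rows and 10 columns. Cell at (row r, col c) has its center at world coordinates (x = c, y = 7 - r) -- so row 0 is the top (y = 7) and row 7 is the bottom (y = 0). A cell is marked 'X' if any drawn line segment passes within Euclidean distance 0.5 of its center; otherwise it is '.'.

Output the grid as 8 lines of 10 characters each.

Segment 0: (2,2) -> (1,2)
Segment 1: (1,2) -> (1,3)
Segment 2: (1,3) -> (1,2)
Segment 3: (1,2) -> (1,1)
Segment 4: (1,1) -> (5,1)
Segment 5: (5,1) -> (5,-0)

Answer: ..........
..........
..........
..........
.X........
.XX.......
.XXXXX....
.....X....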